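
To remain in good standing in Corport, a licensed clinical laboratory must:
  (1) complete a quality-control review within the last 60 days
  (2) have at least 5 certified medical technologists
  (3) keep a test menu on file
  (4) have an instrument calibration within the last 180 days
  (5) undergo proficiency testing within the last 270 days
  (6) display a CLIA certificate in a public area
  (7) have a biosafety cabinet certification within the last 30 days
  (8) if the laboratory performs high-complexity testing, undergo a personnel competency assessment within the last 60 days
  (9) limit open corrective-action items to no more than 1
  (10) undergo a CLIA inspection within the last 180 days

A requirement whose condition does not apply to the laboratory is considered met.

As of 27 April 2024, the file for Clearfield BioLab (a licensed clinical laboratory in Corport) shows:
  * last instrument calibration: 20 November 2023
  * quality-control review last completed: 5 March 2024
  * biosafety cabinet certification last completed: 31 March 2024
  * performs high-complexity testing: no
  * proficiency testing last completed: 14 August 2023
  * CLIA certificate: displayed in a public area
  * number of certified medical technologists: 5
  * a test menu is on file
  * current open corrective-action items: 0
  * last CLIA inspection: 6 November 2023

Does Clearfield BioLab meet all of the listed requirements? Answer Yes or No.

1. quality-control review 53 days ago vs limit 60 → met
2. certified medical technologists 5 ≥ 5 → met
3. test menu present → met
4. instrument calibration 159 days ago vs limit 180 → met
5. proficiency testing 257 days ago vs limit 270 → met
6. CLIA certificate present → met
7. biosafety cabinet certification 27 days ago vs limit 30 → met
8. condition 'performs high-complexity testing' does not hold → requirement n/a → met
9. open corrective-action items 0 ≤ 1 → met
10. CLIA inspection 173 days ago vs limit 180 → met
All met.

Yes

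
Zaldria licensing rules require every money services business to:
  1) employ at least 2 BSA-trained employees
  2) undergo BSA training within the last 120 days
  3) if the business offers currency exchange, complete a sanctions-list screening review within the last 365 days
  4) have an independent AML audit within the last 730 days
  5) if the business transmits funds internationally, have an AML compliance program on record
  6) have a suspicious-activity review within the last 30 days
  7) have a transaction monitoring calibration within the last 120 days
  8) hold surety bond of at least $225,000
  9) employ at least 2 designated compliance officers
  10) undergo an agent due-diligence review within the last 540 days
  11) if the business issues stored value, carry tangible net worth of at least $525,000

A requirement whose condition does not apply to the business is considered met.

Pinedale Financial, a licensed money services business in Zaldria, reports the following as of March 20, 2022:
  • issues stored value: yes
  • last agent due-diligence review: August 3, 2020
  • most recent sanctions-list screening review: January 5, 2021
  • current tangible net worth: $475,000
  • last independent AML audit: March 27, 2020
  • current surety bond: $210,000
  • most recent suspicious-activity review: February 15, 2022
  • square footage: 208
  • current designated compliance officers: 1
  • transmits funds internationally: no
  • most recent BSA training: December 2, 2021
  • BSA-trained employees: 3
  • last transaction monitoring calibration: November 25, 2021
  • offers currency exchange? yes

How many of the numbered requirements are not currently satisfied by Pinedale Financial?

6

1. BSA-trained employees 3 ≥ 2 → met
2. BSA training 108 days ago vs limit 120 → met
3. condition 'offers currency exchange' holds; sanctions-list screening review 439 days ago vs limit 365 → not met
4. independent AML audit 723 days ago vs limit 730 → met
5. condition 'transmits funds internationally' does not hold → requirement n/a → met
6. suspicious-activity review 33 days ago vs limit 30 → not met
7. transaction monitoring calibration 115 days ago vs limit 120 → met
8. surety bond $210,000 < $225,000 → not met
9. designated compliance officers 1 < 2 → not met
10. agent due-diligence review 594 days ago vs limit 540 → not met
11. condition 'issues stored value' holds; tangible net worth $475,000 < $525,000 → not met
Not met: 6 of 11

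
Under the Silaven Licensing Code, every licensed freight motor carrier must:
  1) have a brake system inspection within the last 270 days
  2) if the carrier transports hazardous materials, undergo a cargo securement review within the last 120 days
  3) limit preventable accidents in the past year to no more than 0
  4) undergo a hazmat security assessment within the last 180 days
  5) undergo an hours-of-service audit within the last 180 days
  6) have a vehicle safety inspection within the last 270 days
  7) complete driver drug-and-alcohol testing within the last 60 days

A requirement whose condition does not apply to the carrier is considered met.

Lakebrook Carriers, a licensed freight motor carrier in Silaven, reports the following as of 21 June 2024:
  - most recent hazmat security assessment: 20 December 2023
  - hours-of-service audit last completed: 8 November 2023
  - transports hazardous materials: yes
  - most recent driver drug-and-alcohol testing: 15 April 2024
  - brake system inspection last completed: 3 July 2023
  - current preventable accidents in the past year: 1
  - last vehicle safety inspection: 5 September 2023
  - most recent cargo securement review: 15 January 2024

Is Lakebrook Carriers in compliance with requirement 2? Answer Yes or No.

No

2. condition 'transports hazardous materials' holds; cargo securement review 158 days ago vs limit 120 → not met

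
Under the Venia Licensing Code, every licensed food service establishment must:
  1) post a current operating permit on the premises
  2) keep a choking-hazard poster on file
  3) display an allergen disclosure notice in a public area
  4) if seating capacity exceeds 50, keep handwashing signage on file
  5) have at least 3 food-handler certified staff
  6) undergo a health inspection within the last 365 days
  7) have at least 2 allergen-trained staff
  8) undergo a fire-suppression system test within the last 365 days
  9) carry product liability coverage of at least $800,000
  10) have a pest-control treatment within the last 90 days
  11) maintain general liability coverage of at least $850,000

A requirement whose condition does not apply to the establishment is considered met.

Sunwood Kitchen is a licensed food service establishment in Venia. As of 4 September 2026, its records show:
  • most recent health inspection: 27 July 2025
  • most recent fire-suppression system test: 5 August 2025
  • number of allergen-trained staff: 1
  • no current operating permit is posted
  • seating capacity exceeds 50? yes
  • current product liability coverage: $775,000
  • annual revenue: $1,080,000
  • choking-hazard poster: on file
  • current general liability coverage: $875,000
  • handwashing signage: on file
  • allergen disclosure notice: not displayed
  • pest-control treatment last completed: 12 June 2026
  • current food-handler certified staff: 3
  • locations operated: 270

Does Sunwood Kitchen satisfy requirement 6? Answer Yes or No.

6. health inspection 404 days ago vs limit 365 → not met

No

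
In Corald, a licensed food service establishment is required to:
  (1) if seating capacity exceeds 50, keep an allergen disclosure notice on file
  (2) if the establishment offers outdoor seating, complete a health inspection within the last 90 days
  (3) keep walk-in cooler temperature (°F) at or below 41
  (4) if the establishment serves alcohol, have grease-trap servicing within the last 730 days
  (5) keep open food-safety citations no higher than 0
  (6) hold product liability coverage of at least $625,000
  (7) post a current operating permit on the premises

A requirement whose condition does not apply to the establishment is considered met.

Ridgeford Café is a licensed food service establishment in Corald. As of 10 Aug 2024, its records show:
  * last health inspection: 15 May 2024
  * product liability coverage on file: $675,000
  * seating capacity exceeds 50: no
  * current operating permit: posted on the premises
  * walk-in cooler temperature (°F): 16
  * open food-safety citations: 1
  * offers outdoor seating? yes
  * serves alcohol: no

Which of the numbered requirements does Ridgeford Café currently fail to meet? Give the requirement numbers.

5

1. condition 'seating capacity exceeds 50' does not hold → requirement n/a → met
2. condition 'offers outdoor seating' holds; health inspection 87 days ago vs limit 90 → met
3. walk-in cooler temperature (°F) 16 ≤ 41 → met
4. condition 'serves alcohol' does not hold → requirement n/a → met
5. open food-safety citations 1 > 0 → not met
6. product liability coverage $675,000 ≥ $625,000 → met
7. current operating permit present → met
Not met: 5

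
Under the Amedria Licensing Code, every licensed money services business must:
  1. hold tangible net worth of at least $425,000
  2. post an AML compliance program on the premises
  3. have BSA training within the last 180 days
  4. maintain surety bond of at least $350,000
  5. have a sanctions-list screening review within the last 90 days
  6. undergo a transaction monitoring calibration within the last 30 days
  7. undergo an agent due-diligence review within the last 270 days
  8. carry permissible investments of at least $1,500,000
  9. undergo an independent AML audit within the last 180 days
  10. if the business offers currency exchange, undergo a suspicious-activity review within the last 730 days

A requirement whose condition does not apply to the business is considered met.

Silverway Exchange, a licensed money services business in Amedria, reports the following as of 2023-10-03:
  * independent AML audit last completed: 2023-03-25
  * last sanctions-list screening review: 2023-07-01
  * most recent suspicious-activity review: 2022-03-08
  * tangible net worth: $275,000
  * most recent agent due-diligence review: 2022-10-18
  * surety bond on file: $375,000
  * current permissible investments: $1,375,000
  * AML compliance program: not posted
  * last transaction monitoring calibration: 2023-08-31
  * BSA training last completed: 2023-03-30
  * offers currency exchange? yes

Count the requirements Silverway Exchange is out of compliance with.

1. tangible net worth $275,000 < $425,000 → not met
2. AML compliance program absent → not met
3. BSA training 187 days ago vs limit 180 → not met
4. surety bond $375,000 ≥ $350,000 → met
5. sanctions-list screening review 94 days ago vs limit 90 → not met
6. transaction monitoring calibration 33 days ago vs limit 30 → not met
7. agent due-diligence review 350 days ago vs limit 270 → not met
8. permissible investments $1,375,000 < $1,500,000 → not met
9. independent AML audit 192 days ago vs limit 180 → not met
10. condition 'offers currency exchange' holds; suspicious-activity review 574 days ago vs limit 730 → met
Not met: 8 of 10

8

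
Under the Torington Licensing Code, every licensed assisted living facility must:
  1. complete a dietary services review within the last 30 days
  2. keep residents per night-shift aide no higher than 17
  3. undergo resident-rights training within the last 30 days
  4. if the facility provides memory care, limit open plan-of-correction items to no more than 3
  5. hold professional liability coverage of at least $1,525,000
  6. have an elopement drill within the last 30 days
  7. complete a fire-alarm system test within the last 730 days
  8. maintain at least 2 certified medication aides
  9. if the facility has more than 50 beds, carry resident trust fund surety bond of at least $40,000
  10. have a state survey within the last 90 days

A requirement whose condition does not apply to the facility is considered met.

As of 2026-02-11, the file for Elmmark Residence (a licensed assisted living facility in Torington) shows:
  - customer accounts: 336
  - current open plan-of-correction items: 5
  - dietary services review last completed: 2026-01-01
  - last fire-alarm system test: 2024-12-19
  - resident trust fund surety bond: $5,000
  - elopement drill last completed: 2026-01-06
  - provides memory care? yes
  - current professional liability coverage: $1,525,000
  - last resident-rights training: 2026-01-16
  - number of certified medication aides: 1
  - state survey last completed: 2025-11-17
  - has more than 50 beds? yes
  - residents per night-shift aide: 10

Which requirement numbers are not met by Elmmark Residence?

1, 4, 6, 8, 9

1. dietary services review 41 days ago vs limit 30 → not met
2. residents per night-shift aide 10 ≤ 17 → met
3. resident-rights training 26 days ago vs limit 30 → met
4. condition 'provides memory care' holds; open plan-of-correction items 5 > 3 → not met
5. professional liability coverage $1,525,000 ≥ $1,525,000 → met
6. elopement drill 36 days ago vs limit 30 → not met
7. fire-alarm system test 419 days ago vs limit 730 → met
8. certified medication aides 1 < 2 → not met
9. condition 'has more than 50 beds' holds; resident trust fund surety bond $5,000 < $40,000 → not met
10. state survey 86 days ago vs limit 90 → met
Not met: 1, 4, 6, 8, 9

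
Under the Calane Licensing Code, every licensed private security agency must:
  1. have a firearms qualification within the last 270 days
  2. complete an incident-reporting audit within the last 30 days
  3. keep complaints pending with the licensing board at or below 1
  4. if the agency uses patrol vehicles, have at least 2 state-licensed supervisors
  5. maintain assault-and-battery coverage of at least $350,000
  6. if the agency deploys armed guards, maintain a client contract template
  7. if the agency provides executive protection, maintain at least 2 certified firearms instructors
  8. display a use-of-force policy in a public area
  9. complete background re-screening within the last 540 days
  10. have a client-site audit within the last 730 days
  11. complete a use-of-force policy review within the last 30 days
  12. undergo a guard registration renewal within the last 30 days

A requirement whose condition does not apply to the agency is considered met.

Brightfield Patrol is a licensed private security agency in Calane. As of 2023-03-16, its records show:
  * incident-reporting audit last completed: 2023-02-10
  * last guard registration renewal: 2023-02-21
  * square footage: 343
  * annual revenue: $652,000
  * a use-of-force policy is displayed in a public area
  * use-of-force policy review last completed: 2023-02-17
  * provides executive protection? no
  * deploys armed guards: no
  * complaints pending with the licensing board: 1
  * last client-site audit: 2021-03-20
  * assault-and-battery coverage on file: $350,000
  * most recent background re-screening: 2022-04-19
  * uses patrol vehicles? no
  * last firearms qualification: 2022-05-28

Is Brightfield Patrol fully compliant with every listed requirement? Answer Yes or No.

No

1. firearms qualification 292 days ago vs limit 270 → not met
2. incident-reporting audit 34 days ago vs limit 30 → not met
3. complaints pending with the licensing board 1 ≤ 1 → met
4. condition 'uses patrol vehicles' does not hold → requirement n/a → met
5. assault-and-battery coverage $350,000 ≥ $350,000 → met
6. condition 'deploys armed guards' does not hold → requirement n/a → met
7. condition 'provides executive protection' does not hold → requirement n/a → met
8. use-of-force policy present → met
9. background re-screening 331 days ago vs limit 540 → met
10. client-site audit 726 days ago vs limit 730 → met
11. use-of-force policy review 27 days ago vs limit 30 → met
12. guard registration renewal 23 days ago vs limit 30 → met
Not met: 1, 2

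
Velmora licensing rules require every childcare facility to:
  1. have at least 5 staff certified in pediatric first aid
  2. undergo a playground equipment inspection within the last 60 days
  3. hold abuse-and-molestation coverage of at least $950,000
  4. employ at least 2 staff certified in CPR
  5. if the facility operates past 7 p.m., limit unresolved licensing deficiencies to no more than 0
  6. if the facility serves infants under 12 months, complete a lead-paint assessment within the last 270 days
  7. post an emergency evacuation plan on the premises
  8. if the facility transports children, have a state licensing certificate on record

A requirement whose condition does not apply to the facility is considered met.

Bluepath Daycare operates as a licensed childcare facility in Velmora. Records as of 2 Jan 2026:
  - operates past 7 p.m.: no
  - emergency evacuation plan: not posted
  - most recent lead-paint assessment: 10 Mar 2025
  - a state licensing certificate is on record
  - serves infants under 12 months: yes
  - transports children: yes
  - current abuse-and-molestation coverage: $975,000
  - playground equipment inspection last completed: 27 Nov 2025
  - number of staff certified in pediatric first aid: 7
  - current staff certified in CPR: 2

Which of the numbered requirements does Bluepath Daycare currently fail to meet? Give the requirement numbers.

6, 7

1. staff certified in pediatric first aid 7 ≥ 5 → met
2. playground equipment inspection 36 days ago vs limit 60 → met
3. abuse-and-molestation coverage $975,000 ≥ $950,000 → met
4. staff certified in CPR 2 ≥ 2 → met
5. condition 'operates past 7 p.m.' does not hold → requirement n/a → met
6. condition 'serves infants under 12 months' holds; lead-paint assessment 298 days ago vs limit 270 → not met
7. emergency evacuation plan absent → not met
8. condition 'transports children' holds; state licensing certificate present → met
Not met: 6, 7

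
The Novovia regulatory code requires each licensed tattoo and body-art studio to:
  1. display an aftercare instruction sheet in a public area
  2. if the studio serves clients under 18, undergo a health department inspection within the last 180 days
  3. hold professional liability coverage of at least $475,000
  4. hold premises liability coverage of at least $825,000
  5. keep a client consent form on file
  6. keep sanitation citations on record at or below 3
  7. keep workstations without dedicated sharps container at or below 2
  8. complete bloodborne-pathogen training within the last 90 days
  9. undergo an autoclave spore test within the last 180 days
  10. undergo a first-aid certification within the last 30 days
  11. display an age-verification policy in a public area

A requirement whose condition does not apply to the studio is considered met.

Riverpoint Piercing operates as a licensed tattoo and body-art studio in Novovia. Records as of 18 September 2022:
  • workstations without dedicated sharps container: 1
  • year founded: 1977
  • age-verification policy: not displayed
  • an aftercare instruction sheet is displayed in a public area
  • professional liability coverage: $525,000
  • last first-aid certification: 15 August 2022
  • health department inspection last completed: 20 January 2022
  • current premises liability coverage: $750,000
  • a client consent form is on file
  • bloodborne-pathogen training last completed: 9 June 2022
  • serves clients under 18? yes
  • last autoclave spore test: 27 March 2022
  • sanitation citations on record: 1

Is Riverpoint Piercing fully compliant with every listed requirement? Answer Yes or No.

No

1. aftercare instruction sheet present → met
2. condition 'serves clients under 18' holds; health department inspection 241 days ago vs limit 180 → not met
3. professional liability coverage $525,000 ≥ $475,000 → met
4. premises liability coverage $750,000 < $825,000 → not met
5. client consent form present → met
6. sanitation citations on record 1 ≤ 3 → met
7. workstations without dedicated sharps container 1 ≤ 2 → met
8. bloodborne-pathogen training 101 days ago vs limit 90 → not met
9. autoclave spore test 175 days ago vs limit 180 → met
10. first-aid certification 34 days ago vs limit 30 → not met
11. age-verification policy absent → not met
Not met: 2, 4, 8, 10, 11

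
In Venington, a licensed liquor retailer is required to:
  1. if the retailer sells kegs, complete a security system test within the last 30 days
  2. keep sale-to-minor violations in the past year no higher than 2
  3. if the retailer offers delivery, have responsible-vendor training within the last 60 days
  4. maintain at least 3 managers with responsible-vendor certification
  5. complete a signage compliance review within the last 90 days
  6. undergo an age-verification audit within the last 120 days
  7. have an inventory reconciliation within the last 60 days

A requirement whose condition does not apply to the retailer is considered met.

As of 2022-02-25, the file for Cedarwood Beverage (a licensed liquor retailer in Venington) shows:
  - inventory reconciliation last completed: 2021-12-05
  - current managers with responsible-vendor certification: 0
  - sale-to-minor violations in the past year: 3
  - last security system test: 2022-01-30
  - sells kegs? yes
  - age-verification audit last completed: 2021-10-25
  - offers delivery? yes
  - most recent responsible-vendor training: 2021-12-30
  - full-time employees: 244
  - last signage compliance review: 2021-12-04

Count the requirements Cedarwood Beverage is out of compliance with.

1. condition 'sells kegs' holds; security system test 26 days ago vs limit 30 → met
2. sale-to-minor violations in the past year 3 > 2 → not met
3. condition 'offers delivery' holds; responsible-vendor training 57 days ago vs limit 60 → met
4. managers with responsible-vendor certification 0 < 3 → not met
5. signage compliance review 83 days ago vs limit 90 → met
6. age-verification audit 123 days ago vs limit 120 → not met
7. inventory reconciliation 82 days ago vs limit 60 → not met
Not met: 4 of 7

4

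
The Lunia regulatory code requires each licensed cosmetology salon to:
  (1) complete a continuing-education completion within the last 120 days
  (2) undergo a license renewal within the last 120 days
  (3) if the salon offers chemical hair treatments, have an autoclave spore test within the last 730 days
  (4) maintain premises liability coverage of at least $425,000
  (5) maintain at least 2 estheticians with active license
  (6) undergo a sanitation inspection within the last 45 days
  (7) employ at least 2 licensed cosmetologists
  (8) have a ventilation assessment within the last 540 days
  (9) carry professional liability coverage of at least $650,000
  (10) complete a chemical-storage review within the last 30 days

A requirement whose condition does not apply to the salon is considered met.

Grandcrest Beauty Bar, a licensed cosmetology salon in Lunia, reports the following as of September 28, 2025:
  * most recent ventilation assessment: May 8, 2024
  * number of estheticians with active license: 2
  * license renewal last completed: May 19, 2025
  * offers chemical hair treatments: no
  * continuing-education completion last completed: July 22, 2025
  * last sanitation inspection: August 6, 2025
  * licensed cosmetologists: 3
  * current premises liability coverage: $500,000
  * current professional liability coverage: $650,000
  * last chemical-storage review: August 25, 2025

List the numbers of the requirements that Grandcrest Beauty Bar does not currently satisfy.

1. continuing-education completion 68 days ago vs limit 120 → met
2. license renewal 132 days ago vs limit 120 → not met
3. condition 'offers chemical hair treatments' does not hold → requirement n/a → met
4. premises liability coverage $500,000 ≥ $425,000 → met
5. estheticians with active license 2 ≥ 2 → met
6. sanitation inspection 53 days ago vs limit 45 → not met
7. licensed cosmetologists 3 ≥ 2 → met
8. ventilation assessment 508 days ago vs limit 540 → met
9. professional liability coverage $650,000 ≥ $650,000 → met
10. chemical-storage review 34 days ago vs limit 30 → not met
Not met: 2, 6, 10

2, 6, 10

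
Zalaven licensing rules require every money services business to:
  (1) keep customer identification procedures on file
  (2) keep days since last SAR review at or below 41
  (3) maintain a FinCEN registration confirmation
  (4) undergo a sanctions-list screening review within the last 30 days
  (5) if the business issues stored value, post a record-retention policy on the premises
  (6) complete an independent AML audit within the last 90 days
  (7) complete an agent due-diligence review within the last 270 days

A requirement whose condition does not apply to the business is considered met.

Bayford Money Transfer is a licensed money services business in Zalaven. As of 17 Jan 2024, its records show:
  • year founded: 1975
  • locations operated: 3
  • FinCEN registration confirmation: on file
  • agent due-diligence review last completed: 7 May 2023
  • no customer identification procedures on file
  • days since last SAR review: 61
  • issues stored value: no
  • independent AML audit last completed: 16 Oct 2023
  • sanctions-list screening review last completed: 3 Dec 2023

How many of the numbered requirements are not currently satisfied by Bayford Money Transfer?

1. customer identification procedures absent → not met
2. days since last SAR review 61 > 41 → not met
3. FinCEN registration confirmation present → met
4. sanctions-list screening review 45 days ago vs limit 30 → not met
5. condition 'issues stored value' does not hold → requirement n/a → met
6. independent AML audit 93 days ago vs limit 90 → not met
7. agent due-diligence review 255 days ago vs limit 270 → met
Not met: 4 of 7

4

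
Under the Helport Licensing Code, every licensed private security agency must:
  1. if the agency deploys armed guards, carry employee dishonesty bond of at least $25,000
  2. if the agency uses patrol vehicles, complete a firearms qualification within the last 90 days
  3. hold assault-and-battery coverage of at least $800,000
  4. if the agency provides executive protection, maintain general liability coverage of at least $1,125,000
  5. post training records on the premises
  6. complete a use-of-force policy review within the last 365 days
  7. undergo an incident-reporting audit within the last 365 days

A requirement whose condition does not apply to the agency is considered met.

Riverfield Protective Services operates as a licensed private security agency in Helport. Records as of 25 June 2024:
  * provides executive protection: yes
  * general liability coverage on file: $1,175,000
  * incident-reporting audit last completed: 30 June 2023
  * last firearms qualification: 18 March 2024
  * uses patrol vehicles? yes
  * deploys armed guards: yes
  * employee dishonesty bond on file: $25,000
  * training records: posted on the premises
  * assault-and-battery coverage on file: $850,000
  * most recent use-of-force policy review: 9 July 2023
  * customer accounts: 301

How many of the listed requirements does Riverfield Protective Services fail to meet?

1

1. condition 'deploys armed guards' holds; employee dishonesty bond $25,000 ≥ $25,000 → met
2. condition 'uses patrol vehicles' holds; firearms qualification 99 days ago vs limit 90 → not met
3. assault-and-battery coverage $850,000 ≥ $800,000 → met
4. condition 'provides executive protection' holds; general liability coverage $1,175,000 ≥ $1,125,000 → met
5. training records present → met
6. use-of-force policy review 352 days ago vs limit 365 → met
7. incident-reporting audit 361 days ago vs limit 365 → met
Not met: 1 of 7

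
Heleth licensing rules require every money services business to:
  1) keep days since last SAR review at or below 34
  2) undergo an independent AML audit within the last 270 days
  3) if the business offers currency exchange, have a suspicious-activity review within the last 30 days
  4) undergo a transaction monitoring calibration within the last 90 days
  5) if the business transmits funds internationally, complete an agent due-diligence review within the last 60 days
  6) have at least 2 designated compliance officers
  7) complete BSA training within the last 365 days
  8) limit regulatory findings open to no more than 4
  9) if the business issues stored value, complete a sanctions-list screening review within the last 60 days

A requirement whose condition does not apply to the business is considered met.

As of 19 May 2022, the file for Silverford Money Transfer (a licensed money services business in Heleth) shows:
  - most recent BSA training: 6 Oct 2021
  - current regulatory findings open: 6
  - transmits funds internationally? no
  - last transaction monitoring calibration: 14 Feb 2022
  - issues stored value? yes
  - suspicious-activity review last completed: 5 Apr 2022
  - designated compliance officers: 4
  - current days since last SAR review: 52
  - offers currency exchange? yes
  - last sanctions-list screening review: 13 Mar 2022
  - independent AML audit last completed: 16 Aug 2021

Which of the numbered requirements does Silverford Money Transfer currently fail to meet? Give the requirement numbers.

1. days since last SAR review 52 > 34 → not met
2. independent AML audit 276 days ago vs limit 270 → not met
3. condition 'offers currency exchange' holds; suspicious-activity review 44 days ago vs limit 30 → not met
4. transaction monitoring calibration 94 days ago vs limit 90 → not met
5. condition 'transmits funds internationally' does not hold → requirement n/a → met
6. designated compliance officers 4 ≥ 2 → met
7. BSA training 225 days ago vs limit 365 → met
8. regulatory findings open 6 > 4 → not met
9. condition 'issues stored value' holds; sanctions-list screening review 67 days ago vs limit 60 → not met
Not met: 1, 2, 3, 4, 8, 9

1, 2, 3, 4, 8, 9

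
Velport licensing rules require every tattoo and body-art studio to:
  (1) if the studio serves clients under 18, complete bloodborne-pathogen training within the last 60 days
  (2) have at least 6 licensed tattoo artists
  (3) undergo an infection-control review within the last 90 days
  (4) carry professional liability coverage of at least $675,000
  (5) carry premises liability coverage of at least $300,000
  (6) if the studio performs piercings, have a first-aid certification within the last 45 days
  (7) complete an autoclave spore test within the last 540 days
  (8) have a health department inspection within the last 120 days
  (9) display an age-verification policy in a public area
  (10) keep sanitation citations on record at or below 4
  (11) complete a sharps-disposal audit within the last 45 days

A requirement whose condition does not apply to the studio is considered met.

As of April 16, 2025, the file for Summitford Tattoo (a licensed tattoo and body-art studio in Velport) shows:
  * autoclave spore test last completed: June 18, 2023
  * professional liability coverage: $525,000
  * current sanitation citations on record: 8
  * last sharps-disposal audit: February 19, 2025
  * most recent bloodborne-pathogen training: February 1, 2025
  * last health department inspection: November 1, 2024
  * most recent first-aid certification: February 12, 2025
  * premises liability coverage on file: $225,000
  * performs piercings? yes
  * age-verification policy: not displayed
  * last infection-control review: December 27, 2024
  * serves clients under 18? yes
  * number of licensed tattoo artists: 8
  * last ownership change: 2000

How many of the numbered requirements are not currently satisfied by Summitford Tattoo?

1. condition 'serves clients under 18' holds; bloodborne-pathogen training 74 days ago vs limit 60 → not met
2. licensed tattoo artists 8 ≥ 6 → met
3. infection-control review 110 days ago vs limit 90 → not met
4. professional liability coverage $525,000 < $675,000 → not met
5. premises liability coverage $225,000 < $300,000 → not met
6. condition 'performs piercings' holds; first-aid certification 63 days ago vs limit 45 → not met
7. autoclave spore test 668 days ago vs limit 540 → not met
8. health department inspection 166 days ago vs limit 120 → not met
9. age-verification policy absent → not met
10. sanitation citations on record 8 > 4 → not met
11. sharps-disposal audit 56 days ago vs limit 45 → not met
Not met: 10 of 11

10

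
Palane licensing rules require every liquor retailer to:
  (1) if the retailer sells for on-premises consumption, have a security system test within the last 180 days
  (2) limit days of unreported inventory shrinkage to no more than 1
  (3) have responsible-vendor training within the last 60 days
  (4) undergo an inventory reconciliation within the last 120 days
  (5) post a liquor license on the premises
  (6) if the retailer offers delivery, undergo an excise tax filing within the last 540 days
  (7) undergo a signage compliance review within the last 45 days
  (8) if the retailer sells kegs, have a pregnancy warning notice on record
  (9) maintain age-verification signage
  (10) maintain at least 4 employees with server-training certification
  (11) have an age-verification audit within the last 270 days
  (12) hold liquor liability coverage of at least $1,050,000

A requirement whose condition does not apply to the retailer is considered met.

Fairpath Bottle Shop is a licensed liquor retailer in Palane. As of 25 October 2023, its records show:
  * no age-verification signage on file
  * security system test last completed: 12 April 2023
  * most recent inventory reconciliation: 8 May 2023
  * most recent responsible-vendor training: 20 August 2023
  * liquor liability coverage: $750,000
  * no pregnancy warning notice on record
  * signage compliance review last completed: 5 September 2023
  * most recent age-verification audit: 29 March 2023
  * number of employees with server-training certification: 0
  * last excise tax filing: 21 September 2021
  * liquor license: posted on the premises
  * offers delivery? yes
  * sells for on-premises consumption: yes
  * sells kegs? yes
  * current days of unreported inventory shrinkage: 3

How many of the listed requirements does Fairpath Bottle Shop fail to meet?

10

1. condition 'sells for on-premises consumption' holds; security system test 196 days ago vs limit 180 → not met
2. days of unreported inventory shrinkage 3 > 1 → not met
3. responsible-vendor training 66 days ago vs limit 60 → not met
4. inventory reconciliation 170 days ago vs limit 120 → not met
5. liquor license present → met
6. condition 'offers delivery' holds; excise tax filing 764 days ago vs limit 540 → not met
7. signage compliance review 50 days ago vs limit 45 → not met
8. condition 'sells kegs' holds; pregnancy warning notice absent → not met
9. age-verification signage absent → not met
10. employees with server-training certification 0 < 4 → not met
11. age-verification audit 210 days ago vs limit 270 → met
12. liquor liability coverage $750,000 < $1,050,000 → not met
Not met: 10 of 12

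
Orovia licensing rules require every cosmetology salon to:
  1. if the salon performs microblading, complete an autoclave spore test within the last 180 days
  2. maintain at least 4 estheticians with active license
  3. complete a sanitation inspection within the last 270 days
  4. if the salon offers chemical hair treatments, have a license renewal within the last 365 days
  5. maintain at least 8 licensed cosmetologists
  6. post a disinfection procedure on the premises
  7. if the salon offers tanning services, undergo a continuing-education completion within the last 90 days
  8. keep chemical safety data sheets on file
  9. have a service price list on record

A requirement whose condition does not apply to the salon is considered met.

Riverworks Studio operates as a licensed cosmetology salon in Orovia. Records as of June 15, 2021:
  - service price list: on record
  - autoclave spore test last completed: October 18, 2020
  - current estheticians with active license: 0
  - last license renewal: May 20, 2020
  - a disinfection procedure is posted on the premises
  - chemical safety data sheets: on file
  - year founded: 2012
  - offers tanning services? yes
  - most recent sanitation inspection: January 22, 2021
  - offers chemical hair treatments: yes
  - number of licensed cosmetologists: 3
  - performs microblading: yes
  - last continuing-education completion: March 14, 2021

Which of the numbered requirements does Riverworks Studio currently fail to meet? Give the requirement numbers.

1, 2, 4, 5, 7

1. condition 'performs microblading' holds; autoclave spore test 240 days ago vs limit 180 → not met
2. estheticians with active license 0 < 4 → not met
3. sanitation inspection 144 days ago vs limit 270 → met
4. condition 'offers chemical hair treatments' holds; license renewal 391 days ago vs limit 365 → not met
5. licensed cosmetologists 3 < 8 → not met
6. disinfection procedure present → met
7. condition 'offers tanning services' holds; continuing-education completion 93 days ago vs limit 90 → not met
8. chemical safety data sheets present → met
9. service price list present → met
Not met: 1, 2, 4, 5, 7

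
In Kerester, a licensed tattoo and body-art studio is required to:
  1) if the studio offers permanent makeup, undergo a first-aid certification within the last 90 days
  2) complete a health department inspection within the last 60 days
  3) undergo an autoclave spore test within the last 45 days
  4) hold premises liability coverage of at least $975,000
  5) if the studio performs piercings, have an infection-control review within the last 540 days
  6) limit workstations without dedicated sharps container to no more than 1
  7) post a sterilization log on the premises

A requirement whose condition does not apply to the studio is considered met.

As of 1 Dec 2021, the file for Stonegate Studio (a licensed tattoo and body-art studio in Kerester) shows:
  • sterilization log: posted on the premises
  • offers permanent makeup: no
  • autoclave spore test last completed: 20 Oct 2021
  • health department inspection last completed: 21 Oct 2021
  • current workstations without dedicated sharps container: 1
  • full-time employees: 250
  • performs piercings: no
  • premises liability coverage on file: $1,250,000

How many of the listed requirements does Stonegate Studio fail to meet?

0

1. condition 'offers permanent makeup' does not hold → requirement n/a → met
2. health department inspection 41 days ago vs limit 60 → met
3. autoclave spore test 42 days ago vs limit 45 → met
4. premises liability coverage $1,250,000 ≥ $975,000 → met
5. condition 'performs piercings' does not hold → requirement n/a → met
6. workstations without dedicated sharps container 1 ≤ 1 → met
7. sterilization log present → met
Not met: 0 of 7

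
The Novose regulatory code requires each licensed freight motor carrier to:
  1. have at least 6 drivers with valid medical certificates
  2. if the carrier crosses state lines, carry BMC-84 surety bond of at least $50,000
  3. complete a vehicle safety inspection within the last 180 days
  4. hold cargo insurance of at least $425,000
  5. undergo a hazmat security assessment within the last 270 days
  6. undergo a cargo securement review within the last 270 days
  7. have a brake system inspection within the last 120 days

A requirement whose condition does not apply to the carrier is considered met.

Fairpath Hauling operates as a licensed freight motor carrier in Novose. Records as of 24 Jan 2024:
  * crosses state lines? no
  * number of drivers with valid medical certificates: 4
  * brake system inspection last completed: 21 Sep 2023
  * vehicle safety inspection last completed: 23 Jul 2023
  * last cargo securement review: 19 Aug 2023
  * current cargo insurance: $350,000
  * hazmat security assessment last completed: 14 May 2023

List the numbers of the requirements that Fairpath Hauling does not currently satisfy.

1, 3, 4, 7

1. drivers with valid medical certificates 4 < 6 → not met
2. condition 'crosses state lines' does not hold → requirement n/a → met
3. vehicle safety inspection 185 days ago vs limit 180 → not met
4. cargo insurance $350,000 < $425,000 → not met
5. hazmat security assessment 255 days ago vs limit 270 → met
6. cargo securement review 158 days ago vs limit 270 → met
7. brake system inspection 125 days ago vs limit 120 → not met
Not met: 1, 3, 4, 7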